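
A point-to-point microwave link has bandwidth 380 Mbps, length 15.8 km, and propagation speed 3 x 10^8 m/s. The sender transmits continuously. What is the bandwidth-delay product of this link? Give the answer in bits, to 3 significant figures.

20000 bits

Propagation delay = 15800 / 300000000 = 5.26667e-05 s.
BDP = R × t_prop = 380000000 × 5.26667e-05 = 20013.3 bits.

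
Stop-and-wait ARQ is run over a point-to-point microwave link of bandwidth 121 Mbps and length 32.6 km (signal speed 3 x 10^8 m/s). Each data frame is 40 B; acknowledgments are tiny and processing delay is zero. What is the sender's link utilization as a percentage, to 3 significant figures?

t_tx = L/R = 320/121000000 = 2.64463e-06 s.
t_prop = 32600/300000000 = 0.000108667 s; RTT = 0.000217333 s.
Cycle = t_tx + RTT = 0.000219978 s.
Utilization = t_tx / cycle = 2.64463e-06/0.000219978 = 1.20 %.

1.20 %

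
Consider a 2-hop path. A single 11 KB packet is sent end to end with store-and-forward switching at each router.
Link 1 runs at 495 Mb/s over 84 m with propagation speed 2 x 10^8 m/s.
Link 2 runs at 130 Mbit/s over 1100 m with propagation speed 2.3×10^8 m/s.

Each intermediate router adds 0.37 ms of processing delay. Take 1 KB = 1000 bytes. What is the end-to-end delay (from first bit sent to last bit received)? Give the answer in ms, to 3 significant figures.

L = 88000 bits.
Transmission delays (L/R per hop): 0.177778, 0.676923 ms; sum = 0.854701 ms.
Propagation delays (d/s per hop): 0.00042, 0.00478261 ms; sum = 0.00520261 ms.
Processing at 1 router(s): 1 × 0.37 ms = 0.37 ms.
End-to-end = 1.23 ms.

1.23 ms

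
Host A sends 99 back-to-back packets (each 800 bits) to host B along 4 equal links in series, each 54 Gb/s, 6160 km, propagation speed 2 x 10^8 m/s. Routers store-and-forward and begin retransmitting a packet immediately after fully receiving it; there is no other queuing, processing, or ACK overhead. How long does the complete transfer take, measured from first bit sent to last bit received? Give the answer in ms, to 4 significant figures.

Per-hop transmission t_tx = L/R = 800/54000000000 = 1.48148e-05 ms.
Per-hop propagation t_prop = 6160000/200000000 = 30.8 ms.
Pipeline fill: first packet needs 4·t_tx to clear all hops; remaining 98 packets each add one t_tx.
Total = (4+99-1)·t_tx + 4·t_prop = 102·1.48148e-05 + 4·30.8 = 123.2 ms.

123.2 ms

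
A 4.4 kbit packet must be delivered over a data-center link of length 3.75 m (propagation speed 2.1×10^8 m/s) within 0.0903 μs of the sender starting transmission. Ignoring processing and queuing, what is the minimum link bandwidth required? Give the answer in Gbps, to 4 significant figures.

60.74 Gbps

Propagation delay = 3.75 / 210000000 = 0.0178571 μs.
Transmission budget = 0.0903 − 0.0178571 = 0.0724429 μs.
R ≥ L / t_tx = 4400 bits / 7.24429e-08 s = 60.74 Gbps.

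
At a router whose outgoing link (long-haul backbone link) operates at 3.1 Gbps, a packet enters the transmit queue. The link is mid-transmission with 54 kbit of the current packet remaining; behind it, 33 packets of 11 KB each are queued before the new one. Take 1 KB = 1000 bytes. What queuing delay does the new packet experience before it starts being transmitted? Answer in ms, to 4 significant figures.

Each queued packet: L/R = 88000/3100000000 = 0.0283871 ms.
33 queued → 0.936774 ms.
Plus remaining 54000 bits of current packet: 0.0174194 ms.
Queuing delay = 0.9542 ms.

0.9542 ms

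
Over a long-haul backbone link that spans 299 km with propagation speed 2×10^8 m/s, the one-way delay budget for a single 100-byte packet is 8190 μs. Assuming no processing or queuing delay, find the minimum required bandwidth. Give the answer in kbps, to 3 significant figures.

L = 800 bits.
Propagation delay = 299000 / 200000000 = 1495 μs.
Transmission budget = 8190 − 1495 = 6695 μs.
R ≥ L / t_tx = 800 bits / 0.006695 s = 119 kbps.

119 kbps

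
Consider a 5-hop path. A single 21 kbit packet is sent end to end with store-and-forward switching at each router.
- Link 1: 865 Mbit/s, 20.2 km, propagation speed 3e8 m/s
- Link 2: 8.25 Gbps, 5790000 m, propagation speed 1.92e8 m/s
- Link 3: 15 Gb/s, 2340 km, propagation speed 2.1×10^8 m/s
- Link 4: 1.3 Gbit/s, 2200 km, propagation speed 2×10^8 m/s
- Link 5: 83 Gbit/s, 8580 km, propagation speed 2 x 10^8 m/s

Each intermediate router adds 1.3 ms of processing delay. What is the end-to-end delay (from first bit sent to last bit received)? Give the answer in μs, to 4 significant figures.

L = 21000 bits.
Transmission delays (L/R per hop): 24.2775, 2.54545, 1.4, 16.1538, 0.253012 μs; sum = 44.6298 μs.
Propagation delays (d/s per hop): 67.3333, 30156.3, 11142.9, 11000, 42900 μs; sum = 95266.4 μs.
Processing at 4 router(s): 4 × 1.3 ms = 5200 μs.
End-to-end = 100500 μs.

100500 μs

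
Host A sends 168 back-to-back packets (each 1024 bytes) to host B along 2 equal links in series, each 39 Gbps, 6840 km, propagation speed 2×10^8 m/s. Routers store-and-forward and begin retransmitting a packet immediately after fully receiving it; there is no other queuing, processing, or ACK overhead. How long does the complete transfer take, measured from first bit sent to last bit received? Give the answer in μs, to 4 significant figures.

68440 μs

Per-hop transmission t_tx = L/R = 8192/39000000000 = 0.210051 μs.
Per-hop propagation t_prop = 6840000/200000000 = 34200 μs.
Pipeline fill: first packet needs 2·t_tx to clear all hops; remaining 167 packets each add one t_tx.
Total = (2+168-1)·t_tx + 2·t_prop = 169·0.210051 + 2·34200 = 68440 μs.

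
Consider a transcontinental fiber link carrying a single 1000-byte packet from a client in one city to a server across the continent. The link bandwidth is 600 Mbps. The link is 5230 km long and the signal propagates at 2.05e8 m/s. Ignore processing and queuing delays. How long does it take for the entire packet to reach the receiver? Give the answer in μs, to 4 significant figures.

25530 μs

L = 1000 × 8 = 8000 bits.
Transmission delay = L/R = 8000 / 600000000 = 13.3333 μs.
Propagation delay = d/s = 5230000 m / 2.05e+08 m/s = 25512.2 μs.
Total = 25530 μs.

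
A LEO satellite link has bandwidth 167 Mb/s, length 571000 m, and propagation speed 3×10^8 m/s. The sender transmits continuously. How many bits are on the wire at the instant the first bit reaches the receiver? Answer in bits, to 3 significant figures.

Propagation delay = 571000 / 300000000 = 0.00190333 s.
BDP = R × t_prop = 167000000 × 0.00190333 = 317857 bits.

318000 bits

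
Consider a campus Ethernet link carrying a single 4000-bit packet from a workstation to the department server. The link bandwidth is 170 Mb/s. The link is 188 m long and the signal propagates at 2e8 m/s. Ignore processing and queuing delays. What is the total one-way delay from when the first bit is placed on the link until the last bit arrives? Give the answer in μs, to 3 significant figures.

24.5 μs

Transmission delay = L/R = 4000 / 170000000 = 23.5294 μs.
Propagation delay = d/s = 188 m / 200000000 m/s = 0.94 μs.
Total = 24.5 μs.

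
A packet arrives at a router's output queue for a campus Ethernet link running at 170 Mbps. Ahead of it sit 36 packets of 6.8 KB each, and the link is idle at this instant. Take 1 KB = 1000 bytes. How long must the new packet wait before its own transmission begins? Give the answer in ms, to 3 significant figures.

11.5 ms

Each queued packet: L/R = 54400/170000000 = 0.32 ms.
36 queued → 11.52 ms.
Queuing delay = 11.5 ms.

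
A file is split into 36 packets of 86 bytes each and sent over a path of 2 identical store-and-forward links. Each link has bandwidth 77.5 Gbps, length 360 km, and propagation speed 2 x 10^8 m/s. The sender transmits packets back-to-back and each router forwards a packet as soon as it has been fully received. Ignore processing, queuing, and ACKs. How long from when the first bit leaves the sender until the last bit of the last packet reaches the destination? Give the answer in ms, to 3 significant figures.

Per-hop transmission t_tx = L/R = 688/77500000000 = 8.87742e-06 ms.
Per-hop propagation t_prop = 360000/200000000 = 1.8 ms.
Pipeline fill: first packet needs 2·t_tx to clear all hops; remaining 35 packets each add one t_tx.
Total = (2+36-1)·t_tx + 2·t_prop = 37·8.87742e-06 + 2·1.8 = 3.60 ms.

3.60 ms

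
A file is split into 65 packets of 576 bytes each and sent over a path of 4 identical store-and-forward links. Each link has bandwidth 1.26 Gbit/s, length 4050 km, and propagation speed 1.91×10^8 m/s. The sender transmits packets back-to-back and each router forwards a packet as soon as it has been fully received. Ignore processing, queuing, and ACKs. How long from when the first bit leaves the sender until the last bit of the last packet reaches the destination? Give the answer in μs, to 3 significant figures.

Per-hop transmission t_tx = L/R = 4608/1260000000 = 3.65714 μs.
Per-hop propagation t_prop = 4050000/191000000 = 21204.2 μs.
Pipeline fill: first packet needs 4·t_tx to clear all hops; remaining 64 packets each add one t_tx.
Total = (4+65-1)·t_tx + 4·t_prop = 68·3.65714 + 4·21204.2 = 85100 μs.

85100 μs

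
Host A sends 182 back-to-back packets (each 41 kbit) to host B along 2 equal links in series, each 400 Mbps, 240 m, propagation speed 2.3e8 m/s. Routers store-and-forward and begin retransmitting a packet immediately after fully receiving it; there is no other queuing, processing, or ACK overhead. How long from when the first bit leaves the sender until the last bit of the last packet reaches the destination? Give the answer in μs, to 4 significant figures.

Per-hop transmission t_tx = L/R = 41000/400000000 = 102.5 μs.
Per-hop propagation t_prop = 240/2.3e+08 = 1.04348 μs.
Pipeline fill: first packet needs 2·t_tx to clear all hops; remaining 181 packets each add one t_tx.
Total = (2+182-1)·t_tx + 2·t_prop = 183·102.5 + 2·1.04348 = 18760 μs.

18760 μs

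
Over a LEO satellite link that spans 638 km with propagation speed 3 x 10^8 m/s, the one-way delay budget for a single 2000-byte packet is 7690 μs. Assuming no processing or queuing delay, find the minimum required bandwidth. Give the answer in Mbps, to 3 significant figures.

2.88 Mbps

L = 16000 bits.
Propagation delay = 638000 / 300000000 = 2126.67 μs.
Transmission budget = 7690 − 2126.67 = 5563.33 μs.
R ≥ L / t_tx = 16000 bits / 0.00556333 s = 2.88 Mbps.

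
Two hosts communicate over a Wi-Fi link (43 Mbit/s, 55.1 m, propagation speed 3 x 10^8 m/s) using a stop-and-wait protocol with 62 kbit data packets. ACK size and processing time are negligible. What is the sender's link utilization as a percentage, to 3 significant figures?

t_tx = L/R = 62000/43000000 = 0.00144186 s.
t_prop = 55.1/300000000 = 1.83667e-07 s; RTT = 3.67333e-07 s.
Cycle = t_tx + RTT = 0.00144223 s.
Utilization = t_tx / cycle = 0.00144186/0.00144223 = 100 %.

100 %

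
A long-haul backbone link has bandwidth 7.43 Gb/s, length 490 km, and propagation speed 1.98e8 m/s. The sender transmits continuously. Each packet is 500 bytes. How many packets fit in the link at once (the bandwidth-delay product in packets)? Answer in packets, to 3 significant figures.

Propagation delay = 490000 / 198000000 = 0.00247475 s.
BDP = R × t_prop = 7430000000 × 0.00247475 = 18387400 bits.
In packets of 4000 bits: 4600 packets.

4600 packets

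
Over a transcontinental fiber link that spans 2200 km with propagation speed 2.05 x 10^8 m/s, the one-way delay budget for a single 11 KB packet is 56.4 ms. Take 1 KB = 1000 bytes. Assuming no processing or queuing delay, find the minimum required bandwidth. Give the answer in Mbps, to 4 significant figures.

1.927 Mbps

L = 88000 bits.
Propagation delay = 2200000 / 2.05e+08 = 10.7317 ms.
Transmission budget = 56.4 − 10.7317 = 45.6683 ms.
R ≥ L / t_tx = 88000 bits / 0.0456683 s = 1.927 Mbps.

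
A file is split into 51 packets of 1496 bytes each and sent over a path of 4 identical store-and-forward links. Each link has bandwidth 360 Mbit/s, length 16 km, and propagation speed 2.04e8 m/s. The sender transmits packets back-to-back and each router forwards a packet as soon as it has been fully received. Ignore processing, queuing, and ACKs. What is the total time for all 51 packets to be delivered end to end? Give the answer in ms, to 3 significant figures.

Per-hop transmission t_tx = L/R = 11968/360000000 = 0.0332444 ms.
Per-hop propagation t_prop = 16000/204000000 = 0.0784314 ms.
Pipeline fill: first packet needs 4·t_tx to clear all hops; remaining 50 packets each add one t_tx.
Total = (4+51-1)·t_tx + 4·t_prop = 54·0.0332444 + 4·0.0784314 = 2.11 ms.

2.11 ms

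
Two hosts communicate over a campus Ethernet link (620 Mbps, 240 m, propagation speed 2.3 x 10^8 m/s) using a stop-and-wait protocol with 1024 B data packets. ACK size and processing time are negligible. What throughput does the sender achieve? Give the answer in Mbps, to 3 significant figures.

535 Mbps

t_tx = L/R = 8192/620000000 = 1.32129e-05 s.
t_prop = 240/2.3e+08 = 1.04348e-06 s; RTT = 2.08696e-06 s.
Cycle = t_tx + RTT = 1.52999e-05 s.
Throughput = L / cycle = 8192 / 1.52999e-05 = 535 Mbps.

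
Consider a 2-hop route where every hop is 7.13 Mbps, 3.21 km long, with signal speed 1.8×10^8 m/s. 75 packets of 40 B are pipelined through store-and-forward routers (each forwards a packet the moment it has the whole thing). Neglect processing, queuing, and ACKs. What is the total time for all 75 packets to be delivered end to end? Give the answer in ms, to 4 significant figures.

3.447 ms

Per-hop transmission t_tx = L/R = 320/7130000 = 0.0448808 ms.
Per-hop propagation t_prop = 3210/180000000 = 0.0178333 ms.
Pipeline fill: first packet needs 2·t_tx to clear all hops; remaining 74 packets each add one t_tx.
Total = (2+75-1)·t_tx + 2·t_prop = 76·0.0448808 + 2·0.0178333 = 3.447 ms.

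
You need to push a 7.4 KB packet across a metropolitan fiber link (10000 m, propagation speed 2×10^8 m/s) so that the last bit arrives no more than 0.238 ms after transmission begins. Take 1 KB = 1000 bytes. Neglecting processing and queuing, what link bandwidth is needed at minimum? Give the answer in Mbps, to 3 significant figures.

315 Mbps

L = 59200 bits.
Propagation delay = 10000 / 200000000 = 0.05 ms.
Transmission budget = 0.238 − 0.05 = 0.188 ms.
R ≥ L / t_tx = 59200 bits / 0.000188 s = 315 Mbps.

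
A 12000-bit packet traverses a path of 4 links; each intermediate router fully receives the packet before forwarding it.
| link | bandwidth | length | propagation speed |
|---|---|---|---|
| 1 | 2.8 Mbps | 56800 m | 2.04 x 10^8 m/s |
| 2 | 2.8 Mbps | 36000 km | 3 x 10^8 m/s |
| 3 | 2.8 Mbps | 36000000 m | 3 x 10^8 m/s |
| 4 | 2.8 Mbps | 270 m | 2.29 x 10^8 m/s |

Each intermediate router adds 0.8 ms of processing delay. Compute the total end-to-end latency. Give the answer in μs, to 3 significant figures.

Transmission delay per hop = L/R = 12000/2800000 = 4285.71 μs; 4 hops → 17142.9 μs.
Propagation delays (d/s per hop): 278.431, 120000, 120000, 1.17904 μs; sum = 240280 μs.
Processing at 3 router(s): 3 × 0.8 ms = 2400 μs.
End-to-end = 260000 μs.

260000 μs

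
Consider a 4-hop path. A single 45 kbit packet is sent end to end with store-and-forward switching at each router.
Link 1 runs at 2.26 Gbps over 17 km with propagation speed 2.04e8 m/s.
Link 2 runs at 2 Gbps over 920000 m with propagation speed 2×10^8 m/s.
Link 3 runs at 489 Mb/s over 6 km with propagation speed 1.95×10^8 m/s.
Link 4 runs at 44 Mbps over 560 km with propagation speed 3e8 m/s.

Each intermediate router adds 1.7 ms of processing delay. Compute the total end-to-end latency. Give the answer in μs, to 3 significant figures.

L = 45000 bits.
Transmission delays (L/R per hop): 19.9115, 22.5, 92.0245, 1022.73 μs; sum = 1157.16 μs.
Propagation delays (d/s per hop): 83.3333, 4600, 30.7692, 1866.67 μs; sum = 6580.77 μs.
Processing at 3 router(s): 3 × 1.7 ms = 5100 μs.
End-to-end = 12800 μs.

12800 μs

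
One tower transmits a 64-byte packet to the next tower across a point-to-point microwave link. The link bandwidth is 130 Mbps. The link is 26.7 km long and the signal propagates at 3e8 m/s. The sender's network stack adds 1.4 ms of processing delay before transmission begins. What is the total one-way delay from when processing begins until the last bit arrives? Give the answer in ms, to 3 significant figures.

1.49 ms

L = 64 × 8 = 512 bits.
Transmission delay = L/R = 512 / 130000000 = 0.00393846 ms.
Propagation delay = d/s = 26700 m / 300000000 m/s = 0.089 ms.
Plus processing delay 1.4 ms = 1.4 ms.
Total = 1.49 ms.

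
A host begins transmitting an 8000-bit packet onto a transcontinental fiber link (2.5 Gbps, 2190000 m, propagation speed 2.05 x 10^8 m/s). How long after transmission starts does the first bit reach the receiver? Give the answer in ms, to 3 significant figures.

10.7 ms

First bit experiences only propagation delay: d/s = 2190000/2.05e+08 = 10.7 ms.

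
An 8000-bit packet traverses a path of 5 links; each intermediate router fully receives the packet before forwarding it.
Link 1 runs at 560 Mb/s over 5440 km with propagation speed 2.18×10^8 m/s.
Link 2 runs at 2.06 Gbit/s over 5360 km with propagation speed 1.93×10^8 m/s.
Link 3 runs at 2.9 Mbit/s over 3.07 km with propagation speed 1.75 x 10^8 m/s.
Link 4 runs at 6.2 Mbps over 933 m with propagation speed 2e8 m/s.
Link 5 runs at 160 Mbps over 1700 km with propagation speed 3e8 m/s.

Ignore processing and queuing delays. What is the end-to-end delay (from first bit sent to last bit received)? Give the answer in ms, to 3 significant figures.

Transmission delays (L/R per hop): 0.0142857, 0.0038835, 2.75862, 1.29032, 0.05 ms; sum = 4.11711 ms.
Propagation delays (d/s per hop): 24.9541, 27.772, 0.0175429, 0.004665, 5.66667 ms; sum = 58.415 ms.
End-to-end = 62.5 ms.

62.5 ms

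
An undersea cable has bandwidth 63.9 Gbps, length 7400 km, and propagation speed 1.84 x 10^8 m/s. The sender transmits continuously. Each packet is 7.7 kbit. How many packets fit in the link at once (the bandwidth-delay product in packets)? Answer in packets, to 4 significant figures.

333800 packets

Propagation delay = 7400000 / 184000000 = 0.0402174 s.
BDP = R × t_prop = 63900000000 × 0.0402174 = 2569890000 bits.
In packets of 7700 bits: 333800 packets.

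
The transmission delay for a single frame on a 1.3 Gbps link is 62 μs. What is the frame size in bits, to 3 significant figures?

80600 bits

L = R × t_tx = 1300000000 b/s × 6.2e-05 s = 80600 bits.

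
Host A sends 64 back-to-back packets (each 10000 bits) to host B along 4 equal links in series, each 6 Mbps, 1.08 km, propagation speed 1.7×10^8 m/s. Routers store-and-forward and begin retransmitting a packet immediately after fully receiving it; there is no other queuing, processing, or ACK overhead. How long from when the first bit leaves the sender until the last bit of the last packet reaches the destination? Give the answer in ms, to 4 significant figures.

Per-hop transmission t_tx = L/R = 10000/6000000 = 1.66667 ms.
Per-hop propagation t_prop = 1080/170000000 = 0.00635294 ms.
Pipeline fill: first packet needs 4·t_tx to clear all hops; remaining 63 packets each add one t_tx.
Total = (4+64-1)·t_tx + 4·t_prop = 67·1.66667 + 4·0.00635294 = 111.7 ms.

111.7 ms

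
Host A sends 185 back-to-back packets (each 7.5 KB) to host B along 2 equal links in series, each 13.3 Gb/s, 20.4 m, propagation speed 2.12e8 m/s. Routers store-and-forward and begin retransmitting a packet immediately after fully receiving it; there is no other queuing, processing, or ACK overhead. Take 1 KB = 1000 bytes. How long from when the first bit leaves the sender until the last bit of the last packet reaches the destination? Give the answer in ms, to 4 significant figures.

0.8393 ms

Per-hop transmission t_tx = L/R = 60000/13300000000 = 0.00451128 ms.
Per-hop propagation t_prop = 20.4/212000000 = 9.62264e-05 ms.
Pipeline fill: first packet needs 2·t_tx to clear all hops; remaining 184 packets each add one t_tx.
Total = (2+185-1)·t_tx + 2·t_prop = 186·0.00451128 + 2·9.62264e-05 = 0.8393 ms.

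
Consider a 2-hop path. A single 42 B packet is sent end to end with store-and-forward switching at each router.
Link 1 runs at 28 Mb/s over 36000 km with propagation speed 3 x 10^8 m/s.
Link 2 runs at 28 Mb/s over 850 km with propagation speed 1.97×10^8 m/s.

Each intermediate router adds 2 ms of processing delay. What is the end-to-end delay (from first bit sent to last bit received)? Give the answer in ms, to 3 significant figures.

L = 42 × 8 = 336 bits.
Transmission delay per hop = L/R = 336/28000000 = 0.012 ms; 2 hops → 0.024 ms.
Propagation delays (d/s per hop): 120, 4.31472 ms; sum = 124.315 ms.
Processing at 1 router(s): 1 × 2 ms = 2 ms.
End-to-end = 126 ms.

126 ms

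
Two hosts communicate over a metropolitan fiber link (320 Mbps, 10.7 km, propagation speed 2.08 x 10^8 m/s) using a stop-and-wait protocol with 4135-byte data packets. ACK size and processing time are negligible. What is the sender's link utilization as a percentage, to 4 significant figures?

t_tx = L/R = 33080/320000000 = 0.000103375 s.
t_prop = 10700/208000000 = 5.14423e-05 s; RTT = 0.000102885 s.
Cycle = t_tx + RTT = 0.00020626 s.
Utilization = t_tx / cycle = 0.000103375/0.00020626 = 50.12 %.

50.12 %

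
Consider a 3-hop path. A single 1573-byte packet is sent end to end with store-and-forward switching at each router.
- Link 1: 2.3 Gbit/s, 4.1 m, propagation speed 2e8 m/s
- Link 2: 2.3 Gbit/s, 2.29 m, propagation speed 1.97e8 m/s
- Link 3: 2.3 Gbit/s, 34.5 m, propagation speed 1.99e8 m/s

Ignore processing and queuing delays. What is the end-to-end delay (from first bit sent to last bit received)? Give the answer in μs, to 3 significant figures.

L = 1573 × 8 = 12584 bits.
Transmission delay per hop = L/R = 12584/2300000000 = 5.4713 μs; 3 hops → 16.4139 μs.
Propagation delays (d/s per hop): 0.0205, 0.0116244, 0.173367 μs; sum = 0.205491 μs.
End-to-end = 16.6 μs.

16.6 μs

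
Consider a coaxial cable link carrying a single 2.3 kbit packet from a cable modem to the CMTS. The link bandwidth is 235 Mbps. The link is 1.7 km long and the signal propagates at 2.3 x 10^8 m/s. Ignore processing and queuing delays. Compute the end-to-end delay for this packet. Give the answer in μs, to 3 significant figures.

L = 2300 bits.
Transmission delay = L/R = 2300 / 235000000 = 9.78723 μs.
Propagation delay = d/s = 1700 m / 2.3e+08 m/s = 7.3913 μs.
Total = 17.2 μs.

17.2 μs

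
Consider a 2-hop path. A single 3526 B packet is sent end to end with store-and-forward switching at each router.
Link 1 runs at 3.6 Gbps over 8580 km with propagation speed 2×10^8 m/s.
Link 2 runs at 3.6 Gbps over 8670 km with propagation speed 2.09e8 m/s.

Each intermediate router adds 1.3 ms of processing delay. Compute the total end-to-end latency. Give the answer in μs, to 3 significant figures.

L = 3526 × 8 = 28208 bits.
Transmission delay per hop = L/R = 28208/3600000000 = 7.83556 μs; 2 hops → 15.6711 μs.
Propagation delays (d/s per hop): 42900, 41483.3 μs; sum = 84383.3 μs.
Processing at 1 router(s): 1 × 1.3 ms = 1300 μs.
End-to-end = 85700 μs.

85700 μs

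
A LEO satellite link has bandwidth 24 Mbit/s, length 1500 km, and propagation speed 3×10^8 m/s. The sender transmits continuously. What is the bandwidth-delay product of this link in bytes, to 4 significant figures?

Propagation delay = 1500000 / 300000000 = 0.005 s.
BDP = R × t_prop = 24000000 × 0.005 = 120000 bits.
In bytes: 120000/8 = 15000 bytes.

15000 bytes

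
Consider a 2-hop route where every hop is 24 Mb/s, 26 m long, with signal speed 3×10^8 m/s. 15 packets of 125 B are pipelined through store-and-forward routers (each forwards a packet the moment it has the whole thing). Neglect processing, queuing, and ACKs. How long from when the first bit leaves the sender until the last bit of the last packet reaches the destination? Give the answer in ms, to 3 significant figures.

Per-hop transmission t_tx = L/R = 1000/24000000 = 0.0416667 ms.
Per-hop propagation t_prop = 26/300000000 = 8.66667e-05 ms.
Pipeline fill: first packet needs 2·t_tx to clear all hops; remaining 14 packets each add one t_tx.
Total = (2+15-1)·t_tx + 2·t_prop = 16·0.0416667 + 2·8.66667e-05 = 0.667 ms.

0.667 ms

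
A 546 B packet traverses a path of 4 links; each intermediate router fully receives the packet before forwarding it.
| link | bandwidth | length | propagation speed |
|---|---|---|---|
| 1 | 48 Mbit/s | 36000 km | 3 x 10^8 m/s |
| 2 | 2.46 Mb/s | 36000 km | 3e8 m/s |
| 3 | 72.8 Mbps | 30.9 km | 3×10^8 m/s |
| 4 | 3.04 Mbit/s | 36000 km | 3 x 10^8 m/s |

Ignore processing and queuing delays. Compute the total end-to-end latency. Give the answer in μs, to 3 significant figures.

363000 μs

L = 546 × 8 = 4368 bits.
Transmission delays (L/R per hop): 91, 1775.61, 60, 1436.84 μs; sum = 3363.45 μs.
Propagation delays (d/s per hop): 120000, 120000, 103, 120000 μs; sum = 360103 μs.
End-to-end = 363000 μs.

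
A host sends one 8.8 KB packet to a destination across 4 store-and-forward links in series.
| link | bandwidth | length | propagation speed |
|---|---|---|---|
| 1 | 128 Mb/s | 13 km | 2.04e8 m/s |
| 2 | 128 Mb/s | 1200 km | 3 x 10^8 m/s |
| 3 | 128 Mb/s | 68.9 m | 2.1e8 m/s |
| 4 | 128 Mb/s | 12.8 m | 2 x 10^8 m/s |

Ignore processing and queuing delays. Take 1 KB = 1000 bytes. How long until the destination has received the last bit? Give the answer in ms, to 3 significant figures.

6.26 ms

L = 70400 bits.
Transmission delay per hop = L/R = 70400/128000000 = 0.55 ms; 4 hops → 2.2 ms.
Propagation delays (d/s per hop): 0.0637255, 4, 0.000328095, 6.4e-05 ms; sum = 4.06412 ms.
End-to-end = 6.26 ms.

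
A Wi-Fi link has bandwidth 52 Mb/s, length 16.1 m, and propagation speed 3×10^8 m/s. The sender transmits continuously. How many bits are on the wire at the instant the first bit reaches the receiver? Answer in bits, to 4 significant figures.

2.791 bits

Propagation delay = 16.1 / 300000000 = 5.36667e-08 s.
BDP = R × t_prop = 52000000 × 5.36667e-08 = 2.79067 bits.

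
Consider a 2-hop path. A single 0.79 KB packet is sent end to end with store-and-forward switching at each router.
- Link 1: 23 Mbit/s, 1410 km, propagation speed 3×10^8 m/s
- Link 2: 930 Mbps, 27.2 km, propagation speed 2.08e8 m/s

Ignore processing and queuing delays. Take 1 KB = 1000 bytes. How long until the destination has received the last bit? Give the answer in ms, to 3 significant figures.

5.11 ms

L = 6320 bits.
Transmission delays (L/R per hop): 0.274783, 0.0067957 ms; sum = 0.281578 ms.
Propagation delays (d/s per hop): 4.7, 0.130769 ms; sum = 4.83077 ms.
End-to-end = 5.11 ms.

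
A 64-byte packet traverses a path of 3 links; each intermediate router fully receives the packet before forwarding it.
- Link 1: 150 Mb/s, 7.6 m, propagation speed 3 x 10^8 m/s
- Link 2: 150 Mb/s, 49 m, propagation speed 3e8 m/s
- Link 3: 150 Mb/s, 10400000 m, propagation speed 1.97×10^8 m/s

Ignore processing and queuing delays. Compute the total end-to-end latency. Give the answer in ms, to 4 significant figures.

L = 64 × 8 = 512 bits.
Transmission delay per hop = L/R = 512/150000000 = 0.00341333 ms; 3 hops → 0.01024 ms.
Propagation delays (d/s per hop): 2.53333e-05, 0.000163333, 52.7919 ms; sum = 52.7921 ms.
End-to-end = 52.80 ms.

52.80 ms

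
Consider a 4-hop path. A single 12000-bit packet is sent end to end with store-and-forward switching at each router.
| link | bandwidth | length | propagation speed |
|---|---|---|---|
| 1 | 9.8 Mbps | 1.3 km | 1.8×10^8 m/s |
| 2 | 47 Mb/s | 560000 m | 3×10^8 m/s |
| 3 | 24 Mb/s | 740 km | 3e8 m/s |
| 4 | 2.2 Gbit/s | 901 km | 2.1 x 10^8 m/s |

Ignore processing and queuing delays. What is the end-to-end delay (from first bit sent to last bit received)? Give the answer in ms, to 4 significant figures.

Transmission delays (L/R per hop): 1.22449, 0.255319, 0.5, 0.00545455 ms; sum = 1.98526 ms.
Propagation delays (d/s per hop): 0.00722222, 1.86667, 2.46667, 4.29048 ms; sum = 8.63103 ms.
End-to-end = 10.62 ms.

10.62 ms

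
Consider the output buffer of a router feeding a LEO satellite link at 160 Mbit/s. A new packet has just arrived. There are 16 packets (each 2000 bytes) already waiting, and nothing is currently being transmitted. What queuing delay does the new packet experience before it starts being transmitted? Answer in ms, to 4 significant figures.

Each queued packet: L/R = 16000/160000000 = 0.1 ms.
16 queued → 1.6 ms.
Queuing delay = 1.600 ms.

1.600 ms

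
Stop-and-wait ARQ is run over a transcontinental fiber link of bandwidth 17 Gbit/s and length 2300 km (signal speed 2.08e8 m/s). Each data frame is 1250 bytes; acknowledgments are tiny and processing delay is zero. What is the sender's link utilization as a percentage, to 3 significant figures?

t_tx = L/R = 10000/17000000000 = 5.88235e-07 s.
t_prop = 2300000/208000000 = 0.0110577 s; RTT = 0.0221154 s.
Cycle = t_tx + RTT = 0.022116 s.
Utilization = t_tx / cycle = 5.88235e-07/0.022116 = 0.00266 %.

0.00266 %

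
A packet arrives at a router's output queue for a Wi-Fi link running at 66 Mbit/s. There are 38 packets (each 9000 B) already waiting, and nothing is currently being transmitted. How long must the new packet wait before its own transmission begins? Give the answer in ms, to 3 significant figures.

41.5 ms

Each queued packet: L/R = 72000/66000000 = 1.09091 ms.
38 queued → 41.4545 ms.
Queuing delay = 41.5 ms.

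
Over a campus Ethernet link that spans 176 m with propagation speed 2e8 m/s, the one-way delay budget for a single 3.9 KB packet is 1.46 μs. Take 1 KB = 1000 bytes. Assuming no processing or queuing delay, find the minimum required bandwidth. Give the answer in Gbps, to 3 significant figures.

53.8 Gbps

L = 31200 bits.
Propagation delay = 176 / 200000000 = 0.88 μs.
Transmission budget = 1.46 − 0.88 = 0.58 μs.
R ≥ L / t_tx = 31200 bits / 5.8e-07 s = 53.8 Gbps.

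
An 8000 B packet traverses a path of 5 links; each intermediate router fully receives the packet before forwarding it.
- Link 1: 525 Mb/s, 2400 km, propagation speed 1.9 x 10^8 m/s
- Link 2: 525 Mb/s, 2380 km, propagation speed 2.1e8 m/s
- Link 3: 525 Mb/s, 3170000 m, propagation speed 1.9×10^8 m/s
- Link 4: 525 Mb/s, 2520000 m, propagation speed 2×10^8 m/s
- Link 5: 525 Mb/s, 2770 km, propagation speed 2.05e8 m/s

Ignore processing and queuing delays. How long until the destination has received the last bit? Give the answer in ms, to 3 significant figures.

L = 8000 × 8 = 64000 bits.
Transmission delay per hop = L/R = 64000/525000000 = 0.121905 ms; 5 hops → 0.609524 ms.
Propagation delays (d/s per hop): 12.6316, 11.3333, 16.6842, 12.6, 13.5122 ms; sum = 66.7613 ms.
End-to-end = 67.4 ms.

67.4 ms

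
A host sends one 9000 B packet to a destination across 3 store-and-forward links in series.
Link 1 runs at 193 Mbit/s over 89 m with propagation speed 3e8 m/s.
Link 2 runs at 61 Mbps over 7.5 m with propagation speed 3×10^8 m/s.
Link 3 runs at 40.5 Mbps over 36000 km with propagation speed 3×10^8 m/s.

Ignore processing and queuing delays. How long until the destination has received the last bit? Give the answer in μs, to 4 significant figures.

123300 μs

L = 9000 × 8 = 72000 bits.
Transmission delays (L/R per hop): 373.057, 1180.33, 1777.78 μs; sum = 3331.16 μs.
Propagation delays (d/s per hop): 0.296667, 0.025, 120000 μs; sum = 120000 μs.
End-to-end = 123300 μs.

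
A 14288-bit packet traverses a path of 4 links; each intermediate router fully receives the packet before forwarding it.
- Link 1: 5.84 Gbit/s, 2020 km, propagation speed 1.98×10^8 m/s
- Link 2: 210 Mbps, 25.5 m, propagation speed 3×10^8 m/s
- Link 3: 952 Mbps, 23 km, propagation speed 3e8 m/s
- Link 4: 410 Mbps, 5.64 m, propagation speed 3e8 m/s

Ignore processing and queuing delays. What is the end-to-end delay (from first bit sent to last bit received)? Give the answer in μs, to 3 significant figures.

10400 μs

Transmission delays (L/R per hop): 2.44658, 68.0381, 15.0084, 34.8488 μs; sum = 120.342 μs.
Propagation delays (d/s per hop): 10202, 0.085, 76.6667, 0.0188 μs; sum = 10278.8 μs.
End-to-end = 10400 μs.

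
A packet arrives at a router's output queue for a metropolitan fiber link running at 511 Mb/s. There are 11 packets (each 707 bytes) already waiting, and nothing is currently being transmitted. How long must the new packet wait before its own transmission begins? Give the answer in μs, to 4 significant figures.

121.8 μs

Each queued packet: L/R = 5656/511000000 = 11.0685 μs.
11 queued → 121.753 μs.
Queuing delay = 121.8 μs.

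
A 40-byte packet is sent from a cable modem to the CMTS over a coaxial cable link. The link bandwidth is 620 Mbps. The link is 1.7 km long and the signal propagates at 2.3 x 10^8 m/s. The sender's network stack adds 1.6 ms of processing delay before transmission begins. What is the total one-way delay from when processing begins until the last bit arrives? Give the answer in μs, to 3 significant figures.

1610 μs

L = 40 × 8 = 320 bits.
Transmission delay = L/R = 320 / 620000000 = 0.516129 μs.
Propagation delay = d/s = 1700 m / 2.3e+08 m/s = 7.3913 μs.
Plus processing delay 1.6 ms = 1600 μs.
Total = 1610 μs.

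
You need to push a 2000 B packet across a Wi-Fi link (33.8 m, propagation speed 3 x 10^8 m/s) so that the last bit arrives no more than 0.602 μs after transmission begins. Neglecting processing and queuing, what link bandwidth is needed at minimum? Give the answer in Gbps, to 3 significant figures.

32.7 Gbps

L = 16000 bits.
Propagation delay = 33.8 / 300000000 = 0.112667 μs.
Transmission budget = 0.602 − 0.112667 = 0.489333 μs.
R ≥ L / t_tx = 16000 bits / 4.89333e-07 s = 32.7 Gbps.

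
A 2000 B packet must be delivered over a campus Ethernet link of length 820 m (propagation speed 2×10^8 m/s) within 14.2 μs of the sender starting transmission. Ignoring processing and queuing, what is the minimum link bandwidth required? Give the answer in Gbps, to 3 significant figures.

L = 16000 bits.
Propagation delay = 820 / 200000000 = 4.1 μs.
Transmission budget = 14.2 − 4.1 = 10.1 μs.
R ≥ L / t_tx = 16000 bits / 1.01e-05 s = 1.58 Gbps.

1.58 Gbps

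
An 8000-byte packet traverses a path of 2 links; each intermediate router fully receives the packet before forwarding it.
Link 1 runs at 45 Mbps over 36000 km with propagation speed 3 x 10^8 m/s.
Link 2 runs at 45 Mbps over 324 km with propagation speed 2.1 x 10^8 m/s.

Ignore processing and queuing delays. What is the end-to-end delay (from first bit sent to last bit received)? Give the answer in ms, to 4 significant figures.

124.4 ms

L = 8000 × 8 = 64000 bits.
Transmission delay per hop = L/R = 64000/45000000 = 1.42222 ms; 2 hops → 2.84444 ms.
Propagation delays (d/s per hop): 120, 1.54286 ms; sum = 121.543 ms.
End-to-end = 124.4 ms.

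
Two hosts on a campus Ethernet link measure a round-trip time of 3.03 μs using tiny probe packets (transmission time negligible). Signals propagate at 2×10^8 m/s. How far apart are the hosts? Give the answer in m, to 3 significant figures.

303 m

One-way propagation = RTT/2 = 1.515 μs.
d = s × t = 200000000 × 1.515e-06 = 303 m.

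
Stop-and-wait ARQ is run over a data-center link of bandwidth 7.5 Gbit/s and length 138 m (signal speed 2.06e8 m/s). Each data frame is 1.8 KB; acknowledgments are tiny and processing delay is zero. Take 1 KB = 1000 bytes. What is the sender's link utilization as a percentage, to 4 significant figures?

t_tx = L/R = 14400/7500000000 = 1.92e-06 s.
t_prop = 138/206000000 = 6.69903e-07 s; RTT = 1.33981e-06 s.
Cycle = t_tx + RTT = 3.25981e-06 s.
Utilization = t_tx / cycle = 1.92e-06/3.25981e-06 = 58.90 %.

58.90 %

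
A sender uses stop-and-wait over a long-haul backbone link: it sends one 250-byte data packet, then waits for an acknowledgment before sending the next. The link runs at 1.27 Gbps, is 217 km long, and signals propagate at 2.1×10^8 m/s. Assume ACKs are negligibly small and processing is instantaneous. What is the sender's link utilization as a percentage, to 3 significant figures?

0.0761 %

t_tx = L/R = 2000/1270000000 = 1.5748e-06 s.
t_prop = 217000/210000000 = 0.00103333 s; RTT = 0.00206667 s.
Cycle = t_tx + RTT = 0.00206824 s.
Utilization = t_tx / cycle = 1.5748e-06/0.00206824 = 0.0761 %.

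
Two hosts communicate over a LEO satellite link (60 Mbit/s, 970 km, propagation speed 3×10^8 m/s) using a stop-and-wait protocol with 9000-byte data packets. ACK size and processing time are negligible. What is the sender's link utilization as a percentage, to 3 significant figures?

15.7 %

t_tx = L/R = 72000/60000000 = 0.0012 s.
t_prop = 970000/300000000 = 0.00323333 s; RTT = 0.00646667 s.
Cycle = t_tx + RTT = 0.00766667 s.
Utilization = t_tx / cycle = 0.0012/0.00766667 = 15.7 %.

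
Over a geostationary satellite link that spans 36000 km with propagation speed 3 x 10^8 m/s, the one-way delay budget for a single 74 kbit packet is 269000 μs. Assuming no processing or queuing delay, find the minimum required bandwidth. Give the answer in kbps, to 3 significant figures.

Propagation delay = 36000000 / 300000000 = 120000 μs.
Transmission budget = 269000 − 120000 = 149000 μs.
R ≥ L / t_tx = 74000 bits / 0.149 s = 497 kbps.

497 kbps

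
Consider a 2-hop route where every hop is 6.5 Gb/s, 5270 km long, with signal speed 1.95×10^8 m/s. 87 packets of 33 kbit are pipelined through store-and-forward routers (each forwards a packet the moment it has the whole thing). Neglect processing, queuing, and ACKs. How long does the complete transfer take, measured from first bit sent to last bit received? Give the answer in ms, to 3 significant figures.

Per-hop transmission t_tx = L/R = 33000/6500000000 = 0.00507692 ms.
Per-hop propagation t_prop = 5270000/195000000 = 27.0256 ms.
Pipeline fill: first packet needs 2·t_tx to clear all hops; remaining 86 packets each add one t_tx.
Total = (2+87-1)·t_tx + 2·t_prop = 88·0.00507692 + 2·27.0256 = 54.5 ms.

54.5 ms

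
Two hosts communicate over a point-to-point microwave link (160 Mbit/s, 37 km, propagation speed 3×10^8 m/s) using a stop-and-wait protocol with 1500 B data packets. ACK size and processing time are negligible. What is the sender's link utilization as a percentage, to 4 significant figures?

t_tx = L/R = 12000/160000000 = 7.5e-05 s.
t_prop = 37000/300000000 = 0.000123333 s; RTT = 0.000246667 s.
Cycle = t_tx + RTT = 0.000321667 s.
Utilization = t_tx / cycle = 7.5e-05/0.000321667 = 23.32 %.

23.32 %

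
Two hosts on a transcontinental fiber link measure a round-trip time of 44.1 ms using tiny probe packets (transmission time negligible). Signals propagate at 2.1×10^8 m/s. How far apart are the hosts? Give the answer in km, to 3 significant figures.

4630 km

One-way propagation = RTT/2 = 22.05 ms.
d = s × t = 210000000 × 0.02205 = 4630 km.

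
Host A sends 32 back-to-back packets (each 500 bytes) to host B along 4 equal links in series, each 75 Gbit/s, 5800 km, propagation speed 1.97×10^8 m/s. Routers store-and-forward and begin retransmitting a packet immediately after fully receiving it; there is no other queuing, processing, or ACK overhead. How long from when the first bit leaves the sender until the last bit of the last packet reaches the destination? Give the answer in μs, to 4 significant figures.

117800 μs

Per-hop transmission t_tx = L/R = 4000/75000000000 = 0.0533333 μs.
Per-hop propagation t_prop = 5800000/197000000 = 29441.6 μs.
Pipeline fill: first packet needs 4·t_tx to clear all hops; remaining 31 packets each add one t_tx.
Total = (4+32-1)·t_tx + 4·t_prop = 35·0.0533333 + 4·29441.6 = 117800 μs.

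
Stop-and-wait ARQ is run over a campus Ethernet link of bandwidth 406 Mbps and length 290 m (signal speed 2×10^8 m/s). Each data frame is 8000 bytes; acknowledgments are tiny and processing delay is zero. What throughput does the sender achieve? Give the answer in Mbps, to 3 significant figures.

399 Mbps

t_tx = L/R = 64000/406000000 = 0.000157635 s.
t_prop = 290/200000000 = 1.45e-06 s; RTT = 2.9e-06 s.
Cycle = t_tx + RTT = 0.000160535 s.
Throughput = L / cycle = 64000 / 0.000160535 = 399 Mbps.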